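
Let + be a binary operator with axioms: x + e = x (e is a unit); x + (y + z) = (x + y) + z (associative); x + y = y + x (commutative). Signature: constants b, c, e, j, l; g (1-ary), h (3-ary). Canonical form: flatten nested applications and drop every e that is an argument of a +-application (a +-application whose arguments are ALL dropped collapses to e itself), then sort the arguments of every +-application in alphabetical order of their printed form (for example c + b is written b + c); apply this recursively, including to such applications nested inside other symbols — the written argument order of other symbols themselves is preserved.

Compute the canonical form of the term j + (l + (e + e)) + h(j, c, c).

Un-nest:  j + l + e + e + h(j, c, c)
Unit:  drop e (×2)
Sort:  h(j, c, c) + j + l

Answer: h(j, c, c) + j + l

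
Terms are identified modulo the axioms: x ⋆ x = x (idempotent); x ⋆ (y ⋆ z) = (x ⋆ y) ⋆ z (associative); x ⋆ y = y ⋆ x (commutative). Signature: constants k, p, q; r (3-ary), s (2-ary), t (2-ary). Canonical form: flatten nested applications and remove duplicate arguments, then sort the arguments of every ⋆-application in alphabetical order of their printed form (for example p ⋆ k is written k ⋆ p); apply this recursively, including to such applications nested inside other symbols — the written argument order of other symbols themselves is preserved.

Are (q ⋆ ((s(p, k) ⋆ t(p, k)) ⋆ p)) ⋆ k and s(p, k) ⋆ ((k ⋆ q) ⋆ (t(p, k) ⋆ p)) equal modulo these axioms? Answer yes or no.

Left:  (q ⋆ ((s(p, k) ⋆ t(p, k)) ⋆ p)) ⋆ k
  Un-nest:  q ⋆ s(p, k) ⋆ t(p, k) ⋆ p ⋆ k
  Sort arguments:  k ⋆ p ⋆ q ⋆ s(p, k) ⋆ t(p, k)
Right:  s(p, k) ⋆ ((k ⋆ q) ⋆ (t(p, k) ⋆ p))
  Merge nested applications:  s(p, k) ⋆ k ⋆ q ⋆ t(p, k) ⋆ p
  Sort:  k ⋆ p ⋆ q ⋆ s(p, k) ⋆ t(p, k)

Answer: yes — both canonical forms are k ⋆ p ⋆ q ⋆ s(p, k) ⋆ t(p, k)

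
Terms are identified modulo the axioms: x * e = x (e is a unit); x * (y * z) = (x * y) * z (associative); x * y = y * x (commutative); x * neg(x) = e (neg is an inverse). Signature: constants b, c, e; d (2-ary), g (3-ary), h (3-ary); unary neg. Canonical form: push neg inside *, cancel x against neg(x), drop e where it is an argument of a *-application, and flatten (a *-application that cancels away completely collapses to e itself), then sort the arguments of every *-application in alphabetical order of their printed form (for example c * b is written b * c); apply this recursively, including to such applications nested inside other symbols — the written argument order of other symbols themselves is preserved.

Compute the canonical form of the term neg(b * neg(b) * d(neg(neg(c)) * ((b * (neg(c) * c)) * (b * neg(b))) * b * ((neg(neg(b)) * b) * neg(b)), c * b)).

Push neg inside:  distribute neg over * and collapse double neg
Cancel:  b cancels
Collect terms:  neg(d(b * b * b * c, b * c))

Answer: neg(d(b * b * b * c, b * c))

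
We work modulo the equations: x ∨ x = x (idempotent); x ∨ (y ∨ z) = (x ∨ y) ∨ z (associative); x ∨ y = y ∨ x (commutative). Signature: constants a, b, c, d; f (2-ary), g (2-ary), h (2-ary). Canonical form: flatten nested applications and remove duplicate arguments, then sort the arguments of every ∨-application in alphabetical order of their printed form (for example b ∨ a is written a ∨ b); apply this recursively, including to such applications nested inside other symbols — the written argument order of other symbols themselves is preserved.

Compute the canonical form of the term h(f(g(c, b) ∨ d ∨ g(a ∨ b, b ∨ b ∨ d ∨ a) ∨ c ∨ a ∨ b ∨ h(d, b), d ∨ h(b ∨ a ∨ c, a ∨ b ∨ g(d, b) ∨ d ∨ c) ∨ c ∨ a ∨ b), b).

Work inside:  g(c, b) ∨ d ∨ g(a ∨ b, b ∨ b ∨ d ∨ a) ∨ c ∨ a ∨ b ∨ h(d, b)
Canonicalize subterm:  g(a ∨ b, b ∨ b ∨ d ∨ a)  →  g(a ∨ b, a ∨ b ∨ d)
Sort arguments:  a ∨ b ∨ c ∨ d ∨ g(a ∨ b, a ∨ b ∨ d) ∨ g(c, b) ∨ h(d, b)
Reassemble:  h(f(a ∨ b ∨ c ∨ d ∨ g(a ∨ b, a ∨ b ∨ d) ∨ g(c, b) ∨ h(d, b), a ∨ b ∨ c ∨ d ∨ h(a ∨ b ∨ c, a ∨ b ∨ c ∨ d ∨ g(d, b))), b)

Answer: h(f(a ∨ b ∨ c ∨ d ∨ g(a ∨ b, a ∨ b ∨ d) ∨ g(c, b) ∨ h(d, b), a ∨ b ∨ c ∨ d ∨ h(a ∨ b ∨ c, a ∨ b ∨ c ∨ d ∨ g(d, b))), b)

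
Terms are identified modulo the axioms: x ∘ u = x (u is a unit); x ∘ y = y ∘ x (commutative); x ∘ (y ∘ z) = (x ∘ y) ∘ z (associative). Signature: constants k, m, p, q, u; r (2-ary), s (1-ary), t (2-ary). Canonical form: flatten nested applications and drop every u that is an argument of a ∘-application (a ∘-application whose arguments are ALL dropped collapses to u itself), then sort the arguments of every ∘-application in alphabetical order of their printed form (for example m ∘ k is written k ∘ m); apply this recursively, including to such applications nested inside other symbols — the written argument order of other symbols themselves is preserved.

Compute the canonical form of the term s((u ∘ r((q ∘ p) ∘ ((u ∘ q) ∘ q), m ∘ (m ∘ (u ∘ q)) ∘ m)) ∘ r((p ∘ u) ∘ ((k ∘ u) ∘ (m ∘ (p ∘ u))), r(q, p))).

Descend into:  (u ∘ r((q ∘ p) ∘ ((u ∘ q) ∘ q), m ∘ (m ∘ (u ∘ q)) ∘ m)) ∘ r((p ∘ u) ∘ ((k ∘ u) ∘ (m ∘ (p ∘ u))), r(q, p))
Merge nested applications:  u ∘ r((q ∘ p) ∘ ((u ∘ q) ∘ q), m ∘ (m ∘ (u ∘ q)) ∘ m) ∘ r((p ∘ u) ∘ ((k ∘ u) ∘ (m ∘ (p ∘ u))), r(q, p))
Simplify inside:  r((q ∘ p) ∘ ((u ∘ q) ∘ q), m ∘ (m ∘ (u ∘ q)) ∘ m)  →  r(p ∘ q ∘ q ∘ q, m ∘ m ∘ m ∘ q)
Inside:  r((p ∘ u) ∘ ((k ∘ u) ∘ (m ∘ (p ∘ u))), r(q, p))  →  r(k ∘ m ∘ p ∘ p, r(q, p))
Unit:  drop u
Sort:  r(k ∘ m ∘ p ∘ p, r(q, p)) ∘ r(p ∘ q ∘ q ∘ q, m ∘ m ∘ m ∘ q)
Rebuild:  s(r(k ∘ m ∘ p ∘ p, r(q, p)) ∘ r(p ∘ q ∘ q ∘ q, m ∘ m ∘ m ∘ q))

Answer: s(r(k ∘ m ∘ p ∘ p, r(q, p)) ∘ r(p ∘ q ∘ q ∘ q, m ∘ m ∘ m ∘ q))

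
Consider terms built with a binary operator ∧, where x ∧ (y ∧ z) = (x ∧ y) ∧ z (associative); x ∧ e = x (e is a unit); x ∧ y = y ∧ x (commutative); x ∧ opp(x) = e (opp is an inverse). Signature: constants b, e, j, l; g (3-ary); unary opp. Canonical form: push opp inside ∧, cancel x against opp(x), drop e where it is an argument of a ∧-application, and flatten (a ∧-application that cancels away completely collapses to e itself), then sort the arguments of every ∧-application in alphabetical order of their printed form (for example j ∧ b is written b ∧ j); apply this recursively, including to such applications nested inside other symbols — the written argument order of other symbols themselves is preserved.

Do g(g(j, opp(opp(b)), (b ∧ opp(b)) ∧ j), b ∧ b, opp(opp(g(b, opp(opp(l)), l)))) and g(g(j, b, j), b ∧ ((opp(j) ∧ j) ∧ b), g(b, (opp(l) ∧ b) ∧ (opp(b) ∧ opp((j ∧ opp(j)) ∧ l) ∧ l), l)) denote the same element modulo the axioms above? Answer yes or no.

Left:  g(g(j, opp(opp(b)), (b ∧ opp(b)) ∧ j), b ∧ b, opp(opp(g(b, opp(opp(l)), l))))
  Descend into:  (b ∧ opp(b)) ∧ j
  Cancel inverse pairs:  b cancels
  Combine occurrences:  j
  Put back:  g(g(j, b, j), b ∧ b, g(b, l, l))
Right:  g(g(j, b, j), b ∧ ((opp(j) ∧ j) ∧ b), g(b, (opp(l) ∧ b) ∧ (opp(b) ∧ opp((j ∧ opp(j)) ∧ l) ∧ l), l))
  Descend into:  (opp(l) ∧ b) ∧ (opp(b) ∧ opp((j ∧ opp(j)) ∧ l) ∧ l)
  Push opp inside:  distribute opp over ∧ and collapse double opp
  Cancel inverse pairs:  b cancels; j cancels
  Combine occurrences:  opp(l)
  Put back:  g(g(j, b, j), b ∧ b, g(b, opp(l), l))

Answer: no — g(g(j, b, j), b ∧ b, g(b, l, l)) vs g(g(j, b, j), b ∧ b, g(b, opp(l), l))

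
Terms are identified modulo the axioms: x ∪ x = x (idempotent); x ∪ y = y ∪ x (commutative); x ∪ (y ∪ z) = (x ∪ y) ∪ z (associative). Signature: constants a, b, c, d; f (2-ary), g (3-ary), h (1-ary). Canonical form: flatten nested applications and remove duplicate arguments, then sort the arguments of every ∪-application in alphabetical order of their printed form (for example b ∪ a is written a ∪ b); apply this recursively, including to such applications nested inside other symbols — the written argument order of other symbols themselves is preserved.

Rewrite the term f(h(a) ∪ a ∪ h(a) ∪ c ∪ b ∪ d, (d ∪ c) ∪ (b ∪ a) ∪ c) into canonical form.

Answer: f(a ∪ b ∪ c ∪ d ∪ h(a), a ∪ b ∪ c ∪ d)

Derivation:
Work inside:  h(a) ∪ a ∪ h(a) ∪ c ∪ b ∪ d
Idempotence:  drop duplicate h(a)
Sort:  a ∪ b ∪ c ∪ d ∪ h(a)
Reassemble:  f(a ∪ b ∪ c ∪ d ∪ h(a), a ∪ b ∪ c ∪ d)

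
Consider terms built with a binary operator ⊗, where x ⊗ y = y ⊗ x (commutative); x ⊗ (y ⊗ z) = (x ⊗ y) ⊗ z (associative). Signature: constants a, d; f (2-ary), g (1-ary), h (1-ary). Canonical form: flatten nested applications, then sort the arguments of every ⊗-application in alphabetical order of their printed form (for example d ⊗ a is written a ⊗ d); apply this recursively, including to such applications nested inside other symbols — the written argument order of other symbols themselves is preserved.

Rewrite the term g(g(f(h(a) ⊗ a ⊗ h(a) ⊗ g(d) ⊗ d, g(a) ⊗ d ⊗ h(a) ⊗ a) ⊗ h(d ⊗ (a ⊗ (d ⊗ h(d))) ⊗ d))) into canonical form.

Answer: g(g(f(a ⊗ d ⊗ g(d) ⊗ h(a) ⊗ h(a), a ⊗ d ⊗ g(a) ⊗ h(a)) ⊗ h(a ⊗ d ⊗ d ⊗ d ⊗ h(d))))

Derivation:
Focus inside:  f(h(a) ⊗ a ⊗ h(a) ⊗ g(d) ⊗ d, g(a) ⊗ d ⊗ h(a) ⊗ a) ⊗ h(d ⊗ (a ⊗ (d ⊗ h(d))) ⊗ d)
Canonicalize subterm:  f(h(a) ⊗ a ⊗ h(a) ⊗ g(d) ⊗ d, g(a) ⊗ d ⊗ h(a) ⊗ a)  →  f(a ⊗ d ⊗ g(d) ⊗ h(a) ⊗ h(a), a ⊗ d ⊗ g(a) ⊗ h(a))
Inside:  h(d ⊗ (a ⊗ (d ⊗ h(d))) ⊗ d)  →  h(a ⊗ d ⊗ d ⊗ d ⊗ h(d))
Order the arguments:  f(a ⊗ d ⊗ g(d) ⊗ h(a) ⊗ h(a), a ⊗ d ⊗ g(a) ⊗ h(a)) ⊗ h(a ⊗ d ⊗ d ⊗ d ⊗ h(d))
Put back:  g(g(f(a ⊗ d ⊗ g(d) ⊗ h(a) ⊗ h(a), a ⊗ d ⊗ g(a) ⊗ h(a)) ⊗ h(a ⊗ d ⊗ d ⊗ d ⊗ h(d))))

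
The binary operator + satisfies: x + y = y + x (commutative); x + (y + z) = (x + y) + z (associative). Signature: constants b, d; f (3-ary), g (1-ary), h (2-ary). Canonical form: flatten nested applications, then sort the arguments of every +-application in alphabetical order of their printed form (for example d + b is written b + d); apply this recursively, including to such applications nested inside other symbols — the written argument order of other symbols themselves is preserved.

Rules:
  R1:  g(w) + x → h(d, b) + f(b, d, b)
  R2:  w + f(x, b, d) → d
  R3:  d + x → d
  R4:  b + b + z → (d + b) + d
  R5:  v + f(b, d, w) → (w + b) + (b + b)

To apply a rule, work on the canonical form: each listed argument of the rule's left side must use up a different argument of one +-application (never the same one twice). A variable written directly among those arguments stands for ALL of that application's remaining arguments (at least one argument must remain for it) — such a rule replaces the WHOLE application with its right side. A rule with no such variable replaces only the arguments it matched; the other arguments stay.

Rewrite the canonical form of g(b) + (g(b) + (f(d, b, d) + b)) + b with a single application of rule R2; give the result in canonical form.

Answer: d

Derivation:
Canonical form:  b + b + f(d, b, d) + g(b) + g(b)
Match R2:  consume f(d, b, d);  w := b + b + g(b) + g(b), x := d
Every leftover argument binds to the variable; the entire application is replaced.
New term:  d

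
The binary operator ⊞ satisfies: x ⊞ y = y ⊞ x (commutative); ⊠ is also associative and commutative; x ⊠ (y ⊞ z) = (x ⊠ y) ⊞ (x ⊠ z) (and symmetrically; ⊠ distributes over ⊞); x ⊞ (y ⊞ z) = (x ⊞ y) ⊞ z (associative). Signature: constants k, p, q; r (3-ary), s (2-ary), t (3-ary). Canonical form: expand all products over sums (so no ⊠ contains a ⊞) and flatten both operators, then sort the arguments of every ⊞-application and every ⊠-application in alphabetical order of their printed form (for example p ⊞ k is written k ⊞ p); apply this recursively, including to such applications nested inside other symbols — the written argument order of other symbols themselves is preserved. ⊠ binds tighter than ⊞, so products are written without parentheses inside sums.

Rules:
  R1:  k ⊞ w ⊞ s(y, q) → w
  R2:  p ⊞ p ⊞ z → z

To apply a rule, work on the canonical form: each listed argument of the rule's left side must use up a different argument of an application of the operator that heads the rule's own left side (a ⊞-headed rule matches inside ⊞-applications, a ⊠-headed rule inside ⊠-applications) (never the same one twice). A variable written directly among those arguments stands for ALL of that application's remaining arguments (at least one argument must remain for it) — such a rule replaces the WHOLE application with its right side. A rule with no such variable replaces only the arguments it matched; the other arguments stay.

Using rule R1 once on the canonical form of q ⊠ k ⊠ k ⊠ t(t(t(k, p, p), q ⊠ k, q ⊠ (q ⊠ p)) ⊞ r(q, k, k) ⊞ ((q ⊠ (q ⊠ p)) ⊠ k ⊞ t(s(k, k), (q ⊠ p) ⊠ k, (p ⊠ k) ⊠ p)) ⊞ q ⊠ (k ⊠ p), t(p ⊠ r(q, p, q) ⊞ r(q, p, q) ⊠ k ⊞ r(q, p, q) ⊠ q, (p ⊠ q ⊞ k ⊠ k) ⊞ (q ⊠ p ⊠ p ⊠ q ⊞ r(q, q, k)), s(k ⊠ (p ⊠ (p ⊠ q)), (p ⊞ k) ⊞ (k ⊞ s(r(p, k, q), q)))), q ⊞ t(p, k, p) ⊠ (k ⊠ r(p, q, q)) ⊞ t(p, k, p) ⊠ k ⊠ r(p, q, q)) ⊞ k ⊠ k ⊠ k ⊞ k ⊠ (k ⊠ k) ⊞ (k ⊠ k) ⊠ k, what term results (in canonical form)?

Answer: k ⊠ k ⊠ k ⊞ k ⊠ k ⊠ k ⊞ k ⊠ k ⊠ k ⊞ k ⊠ k ⊠ q ⊠ t(k ⊠ p ⊠ q ⊞ k ⊠ p ⊠ q ⊠ q ⊞ r(q, k, k) ⊞ t(s(k, k), k ⊠ p ⊠ q, k ⊠ p ⊠ p) ⊞ t(t(k, p, p), k ⊠ q, p ⊠ q ⊠ q), t(k ⊠ r(q, p, q) ⊞ p ⊠ r(q, p, q) ⊞ q ⊠ r(q, p, q), k ⊠ k ⊞ p ⊠ p ⊠ q ⊠ q ⊞ p ⊠ q ⊞ r(q, q, k), s(k ⊠ p ⊠ p ⊠ q, k ⊞ p)), k ⊠ r(p, q, q) ⊠ t(p, k, p) ⊞ k ⊠ r(p, q, q) ⊠ t(p, k, p) ⊞ q)

Derivation:
Canonical form:  k ⊠ k ⊠ k ⊞ k ⊠ k ⊠ k ⊞ k ⊠ k ⊠ k ⊞ k ⊠ k ⊠ q ⊠ t(k ⊠ p ⊠ q ⊞ k ⊠ p ⊠ q ⊠ q ⊞ r(q, k, k) ⊞ t(s(k, k), k ⊠ p ⊠ q, k ⊠ p ⊠ p) ⊞ t(t(k, p, p), k ⊠ q, p ⊠ q ⊠ q), t(k ⊠ r(q, p, q) ⊞ p ⊠ r(q, p, q) ⊞ q ⊠ r(q, p, q), k ⊠ k ⊞ p ⊠ p ⊠ q ⊠ q ⊞ p ⊠ q ⊞ r(q, q, k), s(k ⊠ p ⊠ p ⊠ q, k ⊞ k ⊞ p ⊞ s(r(p, k, q), q))), k ⊠ r(p, q, q) ⊠ t(p, k, p) ⊞ k ⊠ r(p, q, q) ⊠ t(p, k, p) ⊞ q)
R1 matches:  uses k, s(r(p, k, q), q);  w := k ⊞ p, y := r(p, k, q)
The variable takes the whole remainder — replace the entire application.
New term:  k ⊠ k ⊠ k ⊞ k ⊠ k ⊠ k ⊞ k ⊠ k ⊠ k ⊞ k ⊠ k ⊠ q ⊠ t(k ⊠ p ⊠ q ⊞ k ⊠ p ⊠ q ⊠ q ⊞ r(q, k, k) ⊞ t(s(k, k), k ⊠ p ⊠ q, k ⊠ p ⊠ p) ⊞ t(t(k, p, p), k ⊠ q, p ⊠ q ⊠ q), t(k ⊠ r(q, p, q) ⊞ p ⊠ r(q, p, q) ⊞ q ⊠ r(q, p, q), k ⊠ k ⊞ p ⊠ p ⊠ q ⊠ q ⊞ p ⊠ q ⊞ r(q, q, k), s(k ⊠ p ⊠ p ⊠ q, k ⊞ p)), k ⊠ r(p, q, q) ⊠ t(p, k, p) ⊞ k ⊠ r(p, q, q) ⊠ t(p, k, p) ⊞ q)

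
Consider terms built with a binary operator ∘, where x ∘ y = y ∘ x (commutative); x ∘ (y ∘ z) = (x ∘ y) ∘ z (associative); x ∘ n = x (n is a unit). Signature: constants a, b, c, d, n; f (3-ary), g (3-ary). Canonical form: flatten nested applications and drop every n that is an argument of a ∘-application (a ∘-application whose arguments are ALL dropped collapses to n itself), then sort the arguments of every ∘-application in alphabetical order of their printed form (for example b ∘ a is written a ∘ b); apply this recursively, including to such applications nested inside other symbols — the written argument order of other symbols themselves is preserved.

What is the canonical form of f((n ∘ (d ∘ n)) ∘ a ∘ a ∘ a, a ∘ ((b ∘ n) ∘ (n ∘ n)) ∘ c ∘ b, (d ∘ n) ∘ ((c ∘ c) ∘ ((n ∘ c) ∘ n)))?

Descend into:  (d ∘ n) ∘ ((c ∘ c) ∘ ((n ∘ c) ∘ n))
Un-nest:  d ∘ n ∘ c ∘ c ∘ n ∘ c ∘ n
Units out:  drop n (×3)
Order the arguments:  c ∘ c ∘ c ∘ d
Rebuild:  f(a ∘ a ∘ a ∘ d, a ∘ b ∘ b ∘ c, c ∘ c ∘ c ∘ d)

Answer: f(a ∘ a ∘ a ∘ d, a ∘ b ∘ b ∘ c, c ∘ c ∘ c ∘ d)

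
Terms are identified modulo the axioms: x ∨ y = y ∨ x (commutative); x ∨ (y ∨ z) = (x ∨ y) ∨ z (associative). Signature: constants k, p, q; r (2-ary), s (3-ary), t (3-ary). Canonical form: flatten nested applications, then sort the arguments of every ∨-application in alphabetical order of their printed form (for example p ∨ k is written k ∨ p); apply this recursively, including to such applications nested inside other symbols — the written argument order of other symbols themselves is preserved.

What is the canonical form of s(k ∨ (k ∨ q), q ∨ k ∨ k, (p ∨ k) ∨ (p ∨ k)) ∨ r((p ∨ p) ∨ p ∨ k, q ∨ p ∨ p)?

Canonicalize subterm:  s(k ∨ (k ∨ q), q ∨ k ∨ k, (p ∨ k) ∨ (p ∨ k))  →  s(k ∨ k ∨ q, k ∨ k ∨ q, k ∨ k ∨ p ∨ p)
Simplify inside:  r((p ∨ p) ∨ p ∨ k, q ∨ p ∨ p)  →  r(k ∨ p ∨ p ∨ p, p ∨ p ∨ q)
Sort:  r(k ∨ p ∨ p ∨ p, p ∨ p ∨ q) ∨ s(k ∨ k ∨ q, k ∨ k ∨ q, k ∨ k ∨ p ∨ p)

Answer: r(k ∨ p ∨ p ∨ p, p ∨ p ∨ q) ∨ s(k ∨ k ∨ q, k ∨ k ∨ q, k ∨ k ∨ p ∨ p)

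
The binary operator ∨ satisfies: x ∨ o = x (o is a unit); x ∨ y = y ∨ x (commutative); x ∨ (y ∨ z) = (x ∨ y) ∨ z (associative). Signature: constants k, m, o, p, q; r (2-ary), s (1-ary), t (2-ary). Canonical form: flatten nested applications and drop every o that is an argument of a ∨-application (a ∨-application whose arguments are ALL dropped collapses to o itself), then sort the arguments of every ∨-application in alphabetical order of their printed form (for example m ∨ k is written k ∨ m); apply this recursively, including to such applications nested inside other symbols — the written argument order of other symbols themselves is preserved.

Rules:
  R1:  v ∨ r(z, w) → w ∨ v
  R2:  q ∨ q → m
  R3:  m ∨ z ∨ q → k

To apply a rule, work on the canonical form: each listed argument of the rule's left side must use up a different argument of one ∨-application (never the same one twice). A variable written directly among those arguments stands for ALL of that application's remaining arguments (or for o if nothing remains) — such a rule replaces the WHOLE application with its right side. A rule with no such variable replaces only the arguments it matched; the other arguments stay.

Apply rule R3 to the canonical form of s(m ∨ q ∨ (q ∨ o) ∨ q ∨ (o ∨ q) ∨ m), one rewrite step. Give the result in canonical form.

Answer: s(k)

Derivation:
Canonical form:  s(m ∨ m ∨ q ∨ q ∨ q ∨ q)
R3 matches:  uses m, q;  z := m ∨ q ∨ q ∨ q
The extension variable absorbs all remaining arguments, so the whole application is rewritten.
Giving:  s(k)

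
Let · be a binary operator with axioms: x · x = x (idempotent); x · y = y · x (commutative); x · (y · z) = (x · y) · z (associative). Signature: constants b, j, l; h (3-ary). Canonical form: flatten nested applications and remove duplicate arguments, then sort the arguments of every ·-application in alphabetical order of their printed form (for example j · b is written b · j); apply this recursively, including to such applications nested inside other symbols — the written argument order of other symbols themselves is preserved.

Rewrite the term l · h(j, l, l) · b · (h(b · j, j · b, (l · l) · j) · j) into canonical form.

Un-nest:  l · h(j, l, l) · b · h(b · j, j · b, (l · l) · j) · j
Inside:  h(b · j, j · b, (l · l) · j)  →  h(b · j, b · j, j · l)
Sort arguments:  b · h(b · j, b · j, j · l) · h(j, l, l) · j · l

Answer: b · h(b · j, b · j, j · l) · h(j, l, l) · j · l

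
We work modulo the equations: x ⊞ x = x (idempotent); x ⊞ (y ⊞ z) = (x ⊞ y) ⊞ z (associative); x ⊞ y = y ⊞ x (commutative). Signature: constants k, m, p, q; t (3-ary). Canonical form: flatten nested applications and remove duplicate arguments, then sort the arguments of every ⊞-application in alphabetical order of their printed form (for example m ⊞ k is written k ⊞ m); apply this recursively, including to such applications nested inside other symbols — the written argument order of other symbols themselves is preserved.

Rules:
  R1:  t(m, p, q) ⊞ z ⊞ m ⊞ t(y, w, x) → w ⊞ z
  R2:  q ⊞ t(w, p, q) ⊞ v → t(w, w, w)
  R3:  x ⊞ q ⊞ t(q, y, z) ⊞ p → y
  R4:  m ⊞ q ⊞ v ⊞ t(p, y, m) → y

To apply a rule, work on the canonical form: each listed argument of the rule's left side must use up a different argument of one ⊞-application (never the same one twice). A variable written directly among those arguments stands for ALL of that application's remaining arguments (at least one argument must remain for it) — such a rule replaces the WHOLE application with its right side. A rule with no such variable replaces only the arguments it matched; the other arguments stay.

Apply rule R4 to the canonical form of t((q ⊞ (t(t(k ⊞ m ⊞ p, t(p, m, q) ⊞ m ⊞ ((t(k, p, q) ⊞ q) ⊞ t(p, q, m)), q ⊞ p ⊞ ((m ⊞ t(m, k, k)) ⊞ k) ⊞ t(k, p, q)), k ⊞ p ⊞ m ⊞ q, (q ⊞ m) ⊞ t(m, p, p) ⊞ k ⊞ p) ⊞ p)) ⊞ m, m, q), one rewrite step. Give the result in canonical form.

Canonical form:  t(m ⊞ p ⊞ q ⊞ t(t(k ⊞ m ⊞ p, m ⊞ q ⊞ t(k, p, q) ⊞ t(p, m, q) ⊞ t(p, q, m), k ⊞ m ⊞ p ⊞ q ⊞ t(k, p, q) ⊞ t(m, k, k)), k ⊞ m ⊞ p ⊞ q, k ⊞ m ⊞ p ⊞ q ⊞ t(m, p, p)), m, q)
Apply R4:  consuming m, q, t(p, q, m);  v := t(k, p, q) ⊞ t(p, m, q), y := q
The extension variable absorbs all remaining arguments, so the whole application is rewritten.
New term:  t(m ⊞ p ⊞ q ⊞ t(t(k ⊞ m ⊞ p, q, k ⊞ m ⊞ p ⊞ q ⊞ t(k, p, q) ⊞ t(m, k, k)), k ⊞ m ⊞ p ⊞ q, k ⊞ m ⊞ p ⊞ q ⊞ t(m, p, p)), m, q)

Answer: t(m ⊞ p ⊞ q ⊞ t(t(k ⊞ m ⊞ p, q, k ⊞ m ⊞ p ⊞ q ⊞ t(k, p, q) ⊞ t(m, k, k)), k ⊞ m ⊞ p ⊞ q, k ⊞ m ⊞ p ⊞ q ⊞ t(m, p, p)), m, q)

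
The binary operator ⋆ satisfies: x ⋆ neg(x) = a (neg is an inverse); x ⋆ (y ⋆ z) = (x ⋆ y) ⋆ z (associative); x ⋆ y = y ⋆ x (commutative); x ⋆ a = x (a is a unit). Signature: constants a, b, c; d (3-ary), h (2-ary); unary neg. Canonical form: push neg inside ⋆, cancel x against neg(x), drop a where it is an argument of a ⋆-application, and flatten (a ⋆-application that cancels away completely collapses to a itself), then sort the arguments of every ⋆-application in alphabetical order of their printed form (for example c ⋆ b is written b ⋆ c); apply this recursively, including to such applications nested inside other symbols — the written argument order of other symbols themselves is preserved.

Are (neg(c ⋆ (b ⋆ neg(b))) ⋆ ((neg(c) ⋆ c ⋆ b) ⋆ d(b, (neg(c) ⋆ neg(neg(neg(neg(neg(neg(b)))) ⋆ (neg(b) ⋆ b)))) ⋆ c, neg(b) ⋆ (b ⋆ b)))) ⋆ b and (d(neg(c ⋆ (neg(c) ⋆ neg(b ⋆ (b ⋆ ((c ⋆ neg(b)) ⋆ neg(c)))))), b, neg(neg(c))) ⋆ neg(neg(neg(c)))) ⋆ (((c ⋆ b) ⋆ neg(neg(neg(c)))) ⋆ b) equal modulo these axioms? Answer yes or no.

Answer: no — b ⋆ b ⋆ d(b, b, b) ⋆ neg(c) vs b ⋆ b ⋆ d(b, b, c) ⋆ neg(c)

Derivation:
Left:  (neg(c ⋆ (b ⋆ neg(b))) ⋆ ((neg(c) ⋆ c ⋆ b) ⋆ d(b, (neg(c) ⋆ neg(neg(neg(neg(neg(neg(b)))) ⋆ (neg(b) ⋆ b)))) ⋆ c, neg(b) ⋆ (b ⋆ b)))) ⋆ b
  Push neg inside:  distribute neg over ⋆ and collapse double neg
  Combine occurrences:  neg(c) ⋆ b ⋆ b ⋆ d(b, b, b)
  Sort arguments:  b ⋆ b ⋆ d(b, b, b) ⋆ neg(c)
Right:  (d(neg(c ⋆ (neg(c) ⋆ neg(b ⋆ (b ⋆ ((c ⋆ neg(b)) ⋆ neg(c)))))), b, neg(neg(c))) ⋆ neg(neg(neg(c)))) ⋆ (((c ⋆ b) ⋆ neg(neg(neg(c)))) ⋆ b)
  Push neg inside:  distribute neg over ⋆ and collapse double neg
  Collect:  d(b, b, c) ⋆ neg(c) ⋆ b ⋆ b
  Sort arguments:  b ⋆ b ⋆ d(b, b, c) ⋆ neg(c)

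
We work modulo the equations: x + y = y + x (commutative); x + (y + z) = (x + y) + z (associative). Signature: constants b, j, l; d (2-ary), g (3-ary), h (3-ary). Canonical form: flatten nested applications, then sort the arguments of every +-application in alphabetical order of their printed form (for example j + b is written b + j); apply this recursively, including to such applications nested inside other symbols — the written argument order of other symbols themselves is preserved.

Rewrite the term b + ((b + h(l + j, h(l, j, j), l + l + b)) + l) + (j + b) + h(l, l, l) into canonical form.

Answer: b + b + b + h(j + l, h(l, j, j), b + l + l) + h(l, l, l) + j + l

Derivation:
Merge nested applications:  b + b + h(l + j, h(l, j, j), l + l + b) + l + j + b + h(l, l, l)
Simplify inside:  h(l + j, h(l, j, j), l + l + b)  →  h(j + l, h(l, j, j), b + l + l)
Sort:  b + b + b + h(j + l, h(l, j, j), b + l + l) + h(l, l, l) + j + l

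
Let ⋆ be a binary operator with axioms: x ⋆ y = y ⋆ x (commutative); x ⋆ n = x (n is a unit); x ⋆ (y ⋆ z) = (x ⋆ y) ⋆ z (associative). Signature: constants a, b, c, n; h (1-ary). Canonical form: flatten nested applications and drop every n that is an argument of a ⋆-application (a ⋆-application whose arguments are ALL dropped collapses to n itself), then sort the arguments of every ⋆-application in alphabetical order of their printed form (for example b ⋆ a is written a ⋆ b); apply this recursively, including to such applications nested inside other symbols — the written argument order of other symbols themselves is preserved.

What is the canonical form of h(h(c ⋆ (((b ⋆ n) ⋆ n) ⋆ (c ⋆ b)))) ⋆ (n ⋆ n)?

Un-nest:  h(h(c ⋆ (((b ⋆ n) ⋆ n) ⋆ (c ⋆ b)))) ⋆ n ⋆ n
Simplify inside:  h(h(c ⋆ (((b ⋆ n) ⋆ n) ⋆ (c ⋆ b))))  →  h(h(b ⋆ b ⋆ c ⋆ c))
Drop the unit:  drop n (×2)
Sort:  h(h(b ⋆ b ⋆ c ⋆ c))

Answer: h(h(b ⋆ b ⋆ c ⋆ c))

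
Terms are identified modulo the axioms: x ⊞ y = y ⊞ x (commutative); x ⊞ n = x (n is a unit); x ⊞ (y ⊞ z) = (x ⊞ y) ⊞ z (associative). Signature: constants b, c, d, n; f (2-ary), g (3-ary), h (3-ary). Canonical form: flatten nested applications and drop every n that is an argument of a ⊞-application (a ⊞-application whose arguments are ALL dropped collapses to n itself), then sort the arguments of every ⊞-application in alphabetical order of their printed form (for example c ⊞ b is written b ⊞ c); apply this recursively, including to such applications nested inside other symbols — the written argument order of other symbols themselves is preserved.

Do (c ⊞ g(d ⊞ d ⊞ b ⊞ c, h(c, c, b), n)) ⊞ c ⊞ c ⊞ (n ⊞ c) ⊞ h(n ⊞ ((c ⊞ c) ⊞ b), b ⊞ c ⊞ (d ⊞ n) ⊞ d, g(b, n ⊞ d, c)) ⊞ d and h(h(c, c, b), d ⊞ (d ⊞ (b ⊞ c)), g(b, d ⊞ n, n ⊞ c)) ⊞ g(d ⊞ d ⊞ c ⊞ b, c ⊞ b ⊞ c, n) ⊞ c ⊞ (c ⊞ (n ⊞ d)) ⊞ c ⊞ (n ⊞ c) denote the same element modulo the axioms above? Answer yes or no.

Answer: no — c ⊞ c ⊞ c ⊞ c ⊞ d ⊞ g(b ⊞ c ⊞ d ⊞ d, h(c, c, b), n) ⊞ h(b ⊞ c ⊞ c, b ⊞ c ⊞ d ⊞ d, g(b, d, c)) vs c ⊞ c ⊞ c ⊞ c ⊞ d ⊞ g(b ⊞ c ⊞ d ⊞ d, b ⊞ c ⊞ c, n) ⊞ h(h(c, c, b), b ⊞ c ⊞ d ⊞ d, g(b, d, c))

Derivation:
Left:  (c ⊞ g(d ⊞ d ⊞ b ⊞ c, h(c, c, b), n)) ⊞ c ⊞ c ⊞ (n ⊞ c) ⊞ h(n ⊞ ((c ⊞ c) ⊞ b), b ⊞ c ⊞ (d ⊞ n) ⊞ d, g(b, n ⊞ d, c)) ⊞ d
  Flatten:  c ⊞ g(d ⊞ d ⊞ b ⊞ c, h(c, c, b), n) ⊞ c ⊞ c ⊞ n ⊞ c ⊞ h(n ⊞ ((c ⊞ c) ⊞ b), b ⊞ c ⊞ (d ⊞ n) ⊞ d, g(b, n ⊞ d, c)) ⊞ d
  Canonicalize subterm:  g(d ⊞ d ⊞ b ⊞ c, h(c, c, b), n)  →  g(b ⊞ c ⊞ d ⊞ d, h(c, c, b), n)
  Canonicalize subterm:  h(n ⊞ ((c ⊞ c) ⊞ b), b ⊞ c ⊞ (d ⊞ n) ⊞ d, g(b, n ⊞ d, c))  →  h(b ⊞ c ⊞ c, b ⊞ c ⊞ d ⊞ d, g(b, d, c))
  Drop the unit:  drop n
  Sort arguments:  c ⊞ c ⊞ c ⊞ c ⊞ d ⊞ g(b ⊞ c ⊞ d ⊞ d, h(c, c, b), n) ⊞ h(b ⊞ c ⊞ c, b ⊞ c ⊞ d ⊞ d, g(b, d, c))
Right:  h(h(c, c, b), d ⊞ (d ⊞ (b ⊞ c)), g(b, d ⊞ n, n ⊞ c)) ⊞ g(d ⊞ d ⊞ c ⊞ b, c ⊞ b ⊞ c, n) ⊞ c ⊞ (c ⊞ (n ⊞ d)) ⊞ c ⊞ (n ⊞ c)
  Merge nested applications:  h(h(c, c, b), d ⊞ (d ⊞ (b ⊞ c)), g(b, d ⊞ n, n ⊞ c)) ⊞ g(d ⊞ d ⊞ c ⊞ b, c ⊞ b ⊞ c, n) ⊞ c ⊞ c ⊞ n ⊞ d ⊞ c ⊞ n ⊞ c
  Canonicalize subterm:  h(h(c, c, b), d ⊞ (d ⊞ (b ⊞ c)), g(b, d ⊞ n, n ⊞ c))  →  h(h(c, c, b), b ⊞ c ⊞ d ⊞ d, g(b, d, c))
  Inside:  g(d ⊞ d ⊞ c ⊞ b, c ⊞ b ⊞ c, n)  →  g(b ⊞ c ⊞ d ⊞ d, b ⊞ c ⊞ c, n)
  Unit:  drop n (×2)
  Sort arguments:  c ⊞ c ⊞ c ⊞ c ⊞ d ⊞ g(b ⊞ c ⊞ d ⊞ d, b ⊞ c ⊞ c, n) ⊞ h(h(c, c, b), b ⊞ c ⊞ d ⊞ d, g(b, d, c))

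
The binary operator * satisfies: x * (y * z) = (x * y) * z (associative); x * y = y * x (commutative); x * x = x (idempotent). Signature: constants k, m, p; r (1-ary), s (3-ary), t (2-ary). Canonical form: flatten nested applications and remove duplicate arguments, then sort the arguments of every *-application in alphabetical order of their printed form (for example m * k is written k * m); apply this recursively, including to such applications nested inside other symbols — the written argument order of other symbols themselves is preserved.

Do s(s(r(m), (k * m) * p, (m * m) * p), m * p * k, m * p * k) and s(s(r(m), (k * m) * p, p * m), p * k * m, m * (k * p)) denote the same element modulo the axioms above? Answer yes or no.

Answer: yes — both canonical forms are s(s(r(m), k * m * p, m * p), k * m * p, k * m * p)

Derivation:
Left:  s(s(r(m), (k * m) * p, (m * m) * p), m * p * k, m * p * k)
  Focus inside:  (m * m) * p
  Un-nest:  m * m * p
  Drop duplicates:  drop duplicate m
  Sort:  m * p
  Put back:  s(s(r(m), k * m * p, m * p), k * m * p, k * m * p)
Right:  s(s(r(m), (k * m) * p, p * m), p * k * m, m * (k * p))
  Descend into:  m * (k * p)
  Un-nest:  m * k * p
  Sort arguments:  k * m * p
  Reassemble:  s(s(r(m), k * m * p, m * p), k * m * p, k * m * p)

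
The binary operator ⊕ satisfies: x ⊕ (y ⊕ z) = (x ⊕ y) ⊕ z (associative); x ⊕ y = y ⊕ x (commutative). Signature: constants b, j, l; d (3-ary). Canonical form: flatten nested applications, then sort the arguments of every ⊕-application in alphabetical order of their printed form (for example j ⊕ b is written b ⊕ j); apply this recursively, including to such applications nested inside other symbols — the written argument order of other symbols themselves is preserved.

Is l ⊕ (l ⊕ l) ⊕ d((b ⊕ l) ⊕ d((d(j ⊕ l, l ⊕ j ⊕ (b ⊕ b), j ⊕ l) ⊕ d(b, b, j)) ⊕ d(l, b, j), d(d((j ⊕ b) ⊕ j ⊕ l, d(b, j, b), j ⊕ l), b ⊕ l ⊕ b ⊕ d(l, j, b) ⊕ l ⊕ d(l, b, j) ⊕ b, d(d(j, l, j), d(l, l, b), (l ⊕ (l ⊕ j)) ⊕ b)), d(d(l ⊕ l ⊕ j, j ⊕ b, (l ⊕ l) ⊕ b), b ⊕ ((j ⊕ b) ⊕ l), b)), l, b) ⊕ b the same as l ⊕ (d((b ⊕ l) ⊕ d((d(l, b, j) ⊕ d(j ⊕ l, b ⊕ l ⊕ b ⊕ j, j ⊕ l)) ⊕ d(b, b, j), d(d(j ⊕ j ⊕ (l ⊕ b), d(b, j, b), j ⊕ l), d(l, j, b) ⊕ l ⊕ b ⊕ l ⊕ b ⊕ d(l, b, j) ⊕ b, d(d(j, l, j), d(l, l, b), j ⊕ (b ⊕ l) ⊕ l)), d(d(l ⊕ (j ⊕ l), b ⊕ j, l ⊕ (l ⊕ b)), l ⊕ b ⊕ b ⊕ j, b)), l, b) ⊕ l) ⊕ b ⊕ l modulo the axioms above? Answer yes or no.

Left:  l ⊕ (l ⊕ l) ⊕ d((b ⊕ l) ⊕ d((d(j ⊕ l, l ⊕ j ⊕ (b ⊕ b), j ⊕ l) ⊕ d(b, b, j)) ⊕ d(l, b, j), d(d((j ⊕ b) ⊕ j ⊕ l, d(b, j, b), j ⊕ l), b ⊕ l ⊕ b ⊕ d(l, j, b) ⊕ l ⊕ d(l, b, j) ⊕ b, d(d(j, l, j), d(l, l, b), (l ⊕ (l ⊕ j)) ⊕ b)), d(d(l ⊕ l ⊕ j, j ⊕ b, (l ⊕ l) ⊕ b), b ⊕ ((j ⊕ b) ⊕ l), b)), l, b) ⊕ b
  Flatten:  l ⊕ l ⊕ l ⊕ d((b ⊕ l) ⊕ d((d(j ⊕ l, l ⊕ j ⊕ (b ⊕ b), j ⊕ l) ⊕ d(b, b, j)) ⊕ d(l, b, j), d(d((j ⊕ b) ⊕ j ⊕ l, d(b, j, b), j ⊕ l), b ⊕ l ⊕ b ⊕ d(l, j, b) ⊕ l ⊕ d(l, b, j) ⊕ b, d(d(j, l, j), d(l, l, b), (l ⊕ (l ⊕ j)) ⊕ b)), d(d(l ⊕ l ⊕ j, j ⊕ b, (l ⊕ l) ⊕ b), b ⊕ ((j ⊕ b) ⊕ l), b)), l, b) ⊕ b
  Inside:  d((b ⊕ l) ⊕ d((d(j ⊕ l, l ⊕ j ⊕ (b ⊕ b), j ⊕ l) ⊕ d(b, b, j)) ⊕ d(l, b, j), d(d((j ⊕ b) ⊕ j ⊕ l, d(b, j, b), j ⊕ l), b ⊕ l ⊕ b ⊕ d(l, j, b) ⊕ l ⊕ d(l, b, j) ⊕ b, d(d(j, l, j), d(l, l, b), (l ⊕ (l ⊕ j)) ⊕ b)), d(d(l ⊕ l ⊕ j, j ⊕ b, (l ⊕ l) ⊕ b), b ⊕ ((j ⊕ b) ⊕ l), b)), l, b)  →  d(b ⊕ d(d(b, b, j) ⊕ d(j ⊕ l, b ⊕ b ⊕ j ⊕ l, j ⊕ l) ⊕ d(l, b, j), d(d(b ⊕ j ⊕ j ⊕ l, d(b, j, b), j ⊕ l), b ⊕ b ⊕ b ⊕ d(l, b, j) ⊕ d(l, j, b) ⊕ l ⊕ l, d(d(j, l, j), d(l, l, b), b ⊕ j ⊕ l ⊕ l)), d(d(j ⊕ l ⊕ l, b ⊕ j, b ⊕ l ⊕ l), b ⊕ b ⊕ j ⊕ l, b)) ⊕ l, l, b)
  Sort arguments:  b ⊕ d(b ⊕ d(d(b, b, j) ⊕ d(j ⊕ l, b ⊕ b ⊕ j ⊕ l, j ⊕ l) ⊕ d(l, b, j), d(d(b ⊕ j ⊕ j ⊕ l, d(b, j, b), j ⊕ l), b ⊕ b ⊕ b ⊕ d(l, b, j) ⊕ d(l, j, b) ⊕ l ⊕ l, d(d(j, l, j), d(l, l, b), b ⊕ j ⊕ l ⊕ l)), d(d(j ⊕ l ⊕ l, b ⊕ j, b ⊕ l ⊕ l), b ⊕ b ⊕ j ⊕ l, b)) ⊕ l, l, b) ⊕ l ⊕ l ⊕ l
Right:  l ⊕ (d((b ⊕ l) ⊕ d((d(l, b, j) ⊕ d(j ⊕ l, b ⊕ l ⊕ b ⊕ j, j ⊕ l)) ⊕ d(b, b, j), d(d(j ⊕ j ⊕ (l ⊕ b), d(b, j, b), j ⊕ l), d(l, j, b) ⊕ l ⊕ b ⊕ l ⊕ b ⊕ d(l, b, j) ⊕ b, d(d(j, l, j), d(l, l, b), j ⊕ (b ⊕ l) ⊕ l)), d(d(l ⊕ (j ⊕ l), b ⊕ j, l ⊕ (l ⊕ b)), l ⊕ b ⊕ b ⊕ j, b)), l, b) ⊕ l) ⊕ b ⊕ l
  Un-nest:  l ⊕ d((b ⊕ l) ⊕ d((d(l, b, j) ⊕ d(j ⊕ l, b ⊕ l ⊕ b ⊕ j, j ⊕ l)) ⊕ d(b, b, j), d(d(j ⊕ j ⊕ (l ⊕ b), d(b, j, b), j ⊕ l), d(l, j, b) ⊕ l ⊕ b ⊕ l ⊕ b ⊕ d(l, b, j) ⊕ b, d(d(j, l, j), d(l, l, b), j ⊕ (b ⊕ l) ⊕ l)), d(d(l ⊕ (j ⊕ l), b ⊕ j, l ⊕ (l ⊕ b)), l ⊕ b ⊕ b ⊕ j, b)), l, b) ⊕ l ⊕ b ⊕ l
  Inside:  d((b ⊕ l) ⊕ d((d(l, b, j) ⊕ d(j ⊕ l, b ⊕ l ⊕ b ⊕ j, j ⊕ l)) ⊕ d(b, b, j), d(d(j ⊕ j ⊕ (l ⊕ b), d(b, j, b), j ⊕ l), d(l, j, b) ⊕ l ⊕ b ⊕ l ⊕ b ⊕ d(l, b, j) ⊕ b, d(d(j, l, j), d(l, l, b), j ⊕ (b ⊕ l) ⊕ l)), d(d(l ⊕ (j ⊕ l), b ⊕ j, l ⊕ (l ⊕ b)), l ⊕ b ⊕ b ⊕ j, b)), l, b)  →  d(b ⊕ d(d(b, b, j) ⊕ d(j ⊕ l, b ⊕ b ⊕ j ⊕ l, j ⊕ l) ⊕ d(l, b, j), d(d(b ⊕ j ⊕ j ⊕ l, d(b, j, b), j ⊕ l), b ⊕ b ⊕ b ⊕ d(l, b, j) ⊕ d(l, j, b) ⊕ l ⊕ l, d(d(j, l, j), d(l, l, b), b ⊕ j ⊕ l ⊕ l)), d(d(j ⊕ l ⊕ l, b ⊕ j, b ⊕ l ⊕ l), b ⊕ b ⊕ j ⊕ l, b)) ⊕ l, l, b)
  Sort arguments:  b ⊕ d(b ⊕ d(d(b, b, j) ⊕ d(j ⊕ l, b ⊕ b ⊕ j ⊕ l, j ⊕ l) ⊕ d(l, b, j), d(d(b ⊕ j ⊕ j ⊕ l, d(b, j, b), j ⊕ l), b ⊕ b ⊕ b ⊕ d(l, b, j) ⊕ d(l, j, b) ⊕ l ⊕ l, d(d(j, l, j), d(l, l, b), b ⊕ j ⊕ l ⊕ l)), d(d(j ⊕ l ⊕ l, b ⊕ j, b ⊕ l ⊕ l), b ⊕ b ⊕ j ⊕ l, b)) ⊕ l, l, b) ⊕ l ⊕ l ⊕ l

Answer: yes — both canonical forms are b ⊕ d(b ⊕ d(d(b, b, j) ⊕ d(j ⊕ l, b ⊕ b ⊕ j ⊕ l, j ⊕ l) ⊕ d(l, b, j), d(d(b ⊕ j ⊕ j ⊕ l, d(b, j, b), j ⊕ l), b ⊕ b ⊕ b ⊕ d(l, b, j) ⊕ d(l, j, b) ⊕ l ⊕ l, d(d(j, l, j), d(l, l, b), b ⊕ j ⊕ l ⊕ l)), d(d(j ⊕ l ⊕ l, b ⊕ j, b ⊕ l ⊕ l), b ⊕ b ⊕ j ⊕ l, b)) ⊕ l, l, b) ⊕ l ⊕ l ⊕ l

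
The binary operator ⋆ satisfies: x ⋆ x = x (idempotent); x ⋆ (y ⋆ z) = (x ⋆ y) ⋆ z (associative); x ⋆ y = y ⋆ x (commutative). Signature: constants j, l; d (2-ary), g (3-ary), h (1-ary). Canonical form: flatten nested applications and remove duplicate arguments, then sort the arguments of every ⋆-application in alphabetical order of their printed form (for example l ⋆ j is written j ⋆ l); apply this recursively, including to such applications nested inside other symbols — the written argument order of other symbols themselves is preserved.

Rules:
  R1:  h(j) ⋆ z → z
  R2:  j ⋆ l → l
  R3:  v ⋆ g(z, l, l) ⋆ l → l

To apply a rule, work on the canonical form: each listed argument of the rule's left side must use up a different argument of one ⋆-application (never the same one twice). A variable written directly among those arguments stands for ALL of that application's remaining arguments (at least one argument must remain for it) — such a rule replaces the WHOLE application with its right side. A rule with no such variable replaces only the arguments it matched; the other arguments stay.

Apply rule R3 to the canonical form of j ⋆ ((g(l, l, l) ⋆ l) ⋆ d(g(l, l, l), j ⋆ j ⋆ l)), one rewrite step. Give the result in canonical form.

Canonical form:  d(g(l, l, l), j ⋆ l) ⋆ g(l, l, l) ⋆ j ⋆ l
R3 matches:  uses g(l, l, l), l;  v := d(g(l, l, l), j ⋆ l) ⋆ j, z := l
The variable takes the whole remainder — replace the entire application.
Giving:  l

Answer: l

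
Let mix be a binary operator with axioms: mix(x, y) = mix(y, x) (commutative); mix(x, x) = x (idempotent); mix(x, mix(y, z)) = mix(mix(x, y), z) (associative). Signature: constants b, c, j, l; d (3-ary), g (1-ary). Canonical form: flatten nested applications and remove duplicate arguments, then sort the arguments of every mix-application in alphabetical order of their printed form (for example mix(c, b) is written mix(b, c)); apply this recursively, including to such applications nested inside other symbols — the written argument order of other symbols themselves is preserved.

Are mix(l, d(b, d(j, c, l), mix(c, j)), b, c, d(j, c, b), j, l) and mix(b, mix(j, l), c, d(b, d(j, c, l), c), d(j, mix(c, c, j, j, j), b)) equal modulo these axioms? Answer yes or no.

Left:  mix(l, d(b, d(j, c, l), mix(c, j)), b, c, d(j, c, b), j, l)
  Deduplicate:  drop duplicate l
  Order the arguments:  mix(b, c, d(b, d(j, c, l), mix(c, j)), d(j, c, b), j, l)
Right:  mix(b, mix(j, l), c, d(b, d(j, c, l), c), d(j, mix(c, c, j, j, j), b))
  Un-nest:  mix(b, j, l, c, d(b, d(j, c, l), c), d(j, mix(c, c, j, j, j), b))
  Simplify inside:  d(j, mix(c, c, j, j, j), b)  →  d(j, mix(c, j), b)
  Sort arguments:  mix(b, c, d(b, d(j, c, l), c), d(j, mix(c, j), b), j, l)

Answer: no — mix(b, c, d(b, d(j, c, l), mix(c, j)), d(j, c, b), j, l) vs mix(b, c, d(b, d(j, c, l), c), d(j, mix(c, j), b), j, l)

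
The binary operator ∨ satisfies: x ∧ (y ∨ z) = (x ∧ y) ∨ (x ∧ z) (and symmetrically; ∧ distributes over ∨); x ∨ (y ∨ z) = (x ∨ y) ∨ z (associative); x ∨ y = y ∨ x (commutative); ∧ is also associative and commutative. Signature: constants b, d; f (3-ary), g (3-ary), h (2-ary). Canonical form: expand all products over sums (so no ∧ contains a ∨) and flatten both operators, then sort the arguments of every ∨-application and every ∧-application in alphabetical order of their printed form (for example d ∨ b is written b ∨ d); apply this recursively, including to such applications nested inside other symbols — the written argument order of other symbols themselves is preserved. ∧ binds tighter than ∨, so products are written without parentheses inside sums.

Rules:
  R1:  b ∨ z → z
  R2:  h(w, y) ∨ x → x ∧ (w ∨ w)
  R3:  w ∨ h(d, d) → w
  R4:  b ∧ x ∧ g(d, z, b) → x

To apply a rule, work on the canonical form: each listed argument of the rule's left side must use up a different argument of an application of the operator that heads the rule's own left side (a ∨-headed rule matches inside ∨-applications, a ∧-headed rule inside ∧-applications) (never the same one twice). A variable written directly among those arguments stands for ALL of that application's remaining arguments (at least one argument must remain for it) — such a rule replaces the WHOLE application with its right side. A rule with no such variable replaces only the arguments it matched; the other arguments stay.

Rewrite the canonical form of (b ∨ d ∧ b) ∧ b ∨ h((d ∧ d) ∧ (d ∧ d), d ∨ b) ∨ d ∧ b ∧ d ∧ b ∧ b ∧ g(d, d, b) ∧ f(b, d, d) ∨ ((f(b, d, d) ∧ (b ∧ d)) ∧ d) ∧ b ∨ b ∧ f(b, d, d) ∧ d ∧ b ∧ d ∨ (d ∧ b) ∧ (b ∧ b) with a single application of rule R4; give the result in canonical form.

Answer: b ∧ b ∨ b ∧ b ∧ b ∧ d ∨ b ∧ b ∧ d ∨ b ∧ b ∧ d ∧ d ∧ f(b, d, d) ∨ b ∧ b ∧ d ∧ d ∧ f(b, d, d) ∨ b ∧ b ∧ d ∧ d ∧ f(b, d, d) ∨ h(d ∧ d ∧ d ∧ d, b ∨ d)

Derivation:
Canonical form:  b ∧ b ∨ b ∧ b ∧ b ∧ d ∨ b ∧ b ∧ b ∧ d ∧ d ∧ f(b, d, d) ∧ g(d, d, b) ∨ b ∧ b ∧ d ∨ b ∧ b ∧ d ∧ d ∧ f(b, d, d) ∨ b ∧ b ∧ d ∧ d ∧ f(b, d, d) ∨ h(d ∧ d ∧ d ∧ d, b ∨ d)
Match R4:  consume b, g(d, d, b);  x := b ∧ b ∧ d ∧ d ∧ f(b, d, d), z := d
The variable takes the whole remainder — replace the entire application.
Result:  b ∧ b ∨ b ∧ b ∧ b ∧ d ∨ b ∧ b ∧ d ∨ b ∧ b ∧ d ∧ d ∧ f(b, d, d) ∨ b ∧ b ∧ d ∧ d ∧ f(b, d, d) ∨ b ∧ b ∧ d ∧ d ∧ f(b, d, d) ∨ h(d ∧ d ∧ d ∧ d, b ∨ d)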